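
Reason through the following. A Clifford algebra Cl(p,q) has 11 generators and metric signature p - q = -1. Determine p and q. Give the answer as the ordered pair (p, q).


We need p + q = 11 and p - q = -1.
Adding: 2p = 11 + (-1) = 10, so p = 5.
Then q = 11 - 5 = 6.
(p, q) = (5, 6)


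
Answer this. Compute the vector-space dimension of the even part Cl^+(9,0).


Even subalgebra dimension = 2^(n-1)
n = 9 + 0 = 9
2^(9 - 1) = 2^8 = 256
Verification: sum of C(9,k) for even k = 1 + 36 + 126 + 84 + 9 = 256
Result = 256


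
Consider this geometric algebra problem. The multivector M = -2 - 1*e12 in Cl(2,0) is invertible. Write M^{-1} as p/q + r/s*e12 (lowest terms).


M = -2 - 1*e12, where e12^2 = -1.
Since M commutes with its reverse ~M = a - b*e12, M * ~M = a^2 - b^2*e12^2 = a^2 + b^2.
So M^{-1} = ~M / (a^2 + b^2) = (a - b*e12)/(a^2 + b^2).
a^2 + b^2 = 4 + 1 = 5
Scalar part = -2/5 = -2/5
Bivector coeff = 1/5 = 1/5
M^{-1} = -2/5 + 1/5*e12


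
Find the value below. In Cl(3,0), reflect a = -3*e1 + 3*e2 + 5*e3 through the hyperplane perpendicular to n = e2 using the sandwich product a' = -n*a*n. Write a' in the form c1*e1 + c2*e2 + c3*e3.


Reflection formula: a' = -n*a*n, with n = e2 (unit vector, n^2 = 1).
For reflection through hyperplane perp to e2:
The component along e2 flips sign, others stay.
a = (-3, 3, 5)
a' = (-3, -3, 5)
a' = -3*e1 - 3*e2 + 5*e3


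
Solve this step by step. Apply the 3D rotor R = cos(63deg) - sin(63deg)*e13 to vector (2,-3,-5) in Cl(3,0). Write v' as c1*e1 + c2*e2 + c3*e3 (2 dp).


Rotor R = cos(63deg) - sin(63deg)*e13
Rotation angle theta = 2 * 63 = 126 degrees in the e13 plane (e1 -> e3).
The component perpendicular to the plane (e2) is invariant: v'_2 = v2 = -3.00
cos(126deg) = -0.5878, sin(126deg) = 0.8090
v'_1 = v1*cos(theta) - v3*sin(theta) = 2*(-0.5878) - (-5)*0.8090 = 2.87
v'_3 = v1*sin(theta) + v3*cos(theta) = 2*0.8090 + (-5)*(-0.5878) = 4.56
v' = 2.87*e1 - 3.00*e2 + 4.56*e3


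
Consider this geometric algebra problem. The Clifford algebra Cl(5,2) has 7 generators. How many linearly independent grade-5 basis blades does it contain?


Number of grade-k basis blades in Cl(p,q) with n = p + q is C(n, k).
n = 5 + 2 = 7
C(7, 5) = 7! / (5! * 2!)
= 5040 / (120 * 2)
= 21


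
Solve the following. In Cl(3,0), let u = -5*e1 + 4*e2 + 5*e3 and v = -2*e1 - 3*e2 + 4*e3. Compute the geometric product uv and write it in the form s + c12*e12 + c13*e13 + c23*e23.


In Cl(3,0): e_i^2 = 1, e_ie_j = -e_je_i for i != j.
Scalar part = u . v = (-5)*(-2) + 4*(-3) + 5*4
= 10 + (-12) + 20 = 18
e12 coeff = (-5)*(-3) - 4*(-2) = 15 - (-8) = 23
e13 coeff = (-5)*4 - 5*(-2) = -20 - (-10) = -10
e23 coeff = 4*4 - 5*(-3) = 16 - (-15) = 31
uv = 18 + 23*e12 - 10*e13 + 31*e23


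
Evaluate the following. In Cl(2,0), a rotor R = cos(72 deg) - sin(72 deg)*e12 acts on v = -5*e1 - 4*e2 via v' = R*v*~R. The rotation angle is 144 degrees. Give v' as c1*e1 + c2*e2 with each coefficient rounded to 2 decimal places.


Rotor R = cos(72deg) - sin(72deg)*e12
Rotation angle theta = 2 * 72 = 144 degrees
v' = R*v*~R rotates v by theta.
cos(144deg) = -0.8090, sin(144deg) = 0.5878
v'_1 = -5*cos(144deg) - (-4)*sin(144deg)
= -5*(-0.8090) - (-4)*0.5878
= 6.40
v'_2 = -5*sin(144deg) + (-4)*cos(144deg)
= -5*0.5878 + (-4)*(-0.8090)
= 0.30
v' = 6.40*e1 + 0.30*e2


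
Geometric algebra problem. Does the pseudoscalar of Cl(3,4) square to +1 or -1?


The pseudoscalar I = e1...e_n (product of all n generators) of Cl(p,q) satisfies I^2 = (-1)^(q + n(n-1)/2).
p = 3, q = 4, n = p + q = 7
n(n-1)/2 = 7 * 6 / 2 = 21
Exponent = q + n(n-1)/2 = 4 + 21 = 25
I^2 = (-1)^25 = -1


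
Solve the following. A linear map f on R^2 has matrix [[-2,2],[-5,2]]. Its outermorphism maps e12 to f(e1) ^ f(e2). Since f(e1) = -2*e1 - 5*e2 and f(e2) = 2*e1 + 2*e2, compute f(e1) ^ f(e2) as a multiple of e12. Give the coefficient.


The outermorphism of a linear map f sends e1^e2 to f(e1)^f(e2).
f(e1) = -2*e1 - 5*e2
f(e2) = 2*e1 + 2*e2
f(e1) ^ f(e2) = (-2*e1 - 5*e2) ^ (2*e1 + 2*e2)
= (-2)*2*e12 + (-5)*2*e21
= (-4 - (-10))*e12
= 6*e12
Coefficient = 6


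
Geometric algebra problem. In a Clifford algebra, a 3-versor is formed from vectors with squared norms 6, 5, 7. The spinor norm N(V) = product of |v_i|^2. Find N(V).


Spinor norm N(V) = |v1|^2 * |v2|^2 * ... * |v3|^2
= 6 * 5 * 7
Running product: 6, 30, 210
N(V) = 210


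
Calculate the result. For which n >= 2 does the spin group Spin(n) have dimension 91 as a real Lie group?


dim Spin(n) = dim so(n) = n(n-1)/2.
Solve n(n-1)/2 = 91, i.e. n^2 - n - 182 = 0.
Discriminant = 1 + 8*91 = 729
n = (1 + sqrt(729))/2 = (1 + 27)/2 = 14


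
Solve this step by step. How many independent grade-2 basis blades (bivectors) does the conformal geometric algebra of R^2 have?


The conformal model of R^2 uses Cl(3,1) with m = 2 + 2 = 4 generators.
Number of grade-2 blades = C(m, 2) = C(4, 2)
= 4*3/2 = 6


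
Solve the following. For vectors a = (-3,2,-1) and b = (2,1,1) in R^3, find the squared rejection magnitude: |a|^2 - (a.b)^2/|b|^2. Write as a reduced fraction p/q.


|a|^2 = (-3)^2 + 2^2 + (-1)^2 = 14
|b|^2 = 2^2 + 1^2 + 1^2 = 6
a . b = (-3)*2 + 2*1 + (-1)*1 = -5
(a.b)^2 = (-5)^2 = 25
|rej|^2 = 14 - 25/6
= (84 - 25)/6
= 59/6
In lowest terms: 59/6


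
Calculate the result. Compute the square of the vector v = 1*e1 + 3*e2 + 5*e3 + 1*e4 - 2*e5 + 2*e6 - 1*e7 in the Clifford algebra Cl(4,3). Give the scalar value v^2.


v^2 = sum of c_i^2 * e_i^2
Positive signature terms (e_i^2 = +1): 1^2 + 3^2 + 5^2 + 1^2 = 36
Negative signature terms (e_j^2 = -1): (-2)^2 + 2^2 + (-1)^2 = 9
v^2 = 36 - 9 = 27


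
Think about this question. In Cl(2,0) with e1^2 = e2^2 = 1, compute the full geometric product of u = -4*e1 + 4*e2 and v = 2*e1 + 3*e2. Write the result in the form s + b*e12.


Expand: (-4*e1 + 4*e2)(2*e1 + 3*e2)
= (-4)*2*e1e1 + (-4)*3*e1e2 + 4*2*e2e1 + 4*3*e2e2
Using e1^2 = e2^2 = 1, e2e1 = -e1e2:
Scalar part s = (-4)*2 + 4*3 = -8 + 12 = 4
Bivector part b = (-4)*3 - 4*2 = -12 - 8 = -20
uv = 4 - 20*e12


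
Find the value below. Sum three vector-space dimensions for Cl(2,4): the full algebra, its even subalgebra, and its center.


n = 2 + 4 = 6
Total dim = 2^6 = 64
Even subalgebra dim = 2^5 = 32
n is even, so center dim = 1
Sum = 64 + 32 + 1 = 97


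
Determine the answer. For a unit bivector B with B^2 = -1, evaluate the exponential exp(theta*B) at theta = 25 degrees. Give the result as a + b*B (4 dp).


For a unit bivector B with B^2 = -1, the exponential series gives
e^(theta*B) = cos(theta) + sin(theta)*B (the GA analogue of Euler's formula).
theta = 25 degrees = 0.436332 rad
cos(25 deg) = 0.9063
sin(25 deg) = 0.4226
exp(theta*B) = 0.9063 + 0.4226*B


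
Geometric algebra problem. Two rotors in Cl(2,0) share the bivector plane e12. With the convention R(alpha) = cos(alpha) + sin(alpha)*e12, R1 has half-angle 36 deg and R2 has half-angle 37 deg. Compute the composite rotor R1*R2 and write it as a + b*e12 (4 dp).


Same-plane rotors commute and their half-angles add:
R1*R2 = cos(a1 + a2) + sin(a1 + a2)*e12.
a1 + a2 = 36 + 37 = 73 deg
cos(73 deg) = 0.2924
sin(73 deg) = 0.9563
R1*R2 = 0.2924 + 0.9563*e12


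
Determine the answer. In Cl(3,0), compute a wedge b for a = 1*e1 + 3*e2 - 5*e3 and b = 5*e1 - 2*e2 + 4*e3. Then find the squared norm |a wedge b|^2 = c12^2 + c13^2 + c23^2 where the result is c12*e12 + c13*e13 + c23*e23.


a wedge b = (a1*b2 - a2*b1)*e12 + (a1*b3 - a3*b1)*e13 + (a2*b3 - a3*b2)*e23
e12 coeff: 1*(-2) - 3*5 = -2 - 15 = -17
e13 coeff: 1*4 - (-5)*5 = 4 - (-25) = 29
e23 coeff: 3*4 - (-5)*(-2) = 12 - 10 = 2
|a wedge b|^2 = (-17)^2 + 29^2 + 2^2
= 289 + 841 + 4
= 1134


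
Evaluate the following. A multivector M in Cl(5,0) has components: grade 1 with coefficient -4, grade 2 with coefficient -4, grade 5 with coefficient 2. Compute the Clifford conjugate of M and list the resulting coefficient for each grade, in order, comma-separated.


Clifford conjugate sign for grade k: (-1)^(k(k+1)/2)
Grade 1: (-1)^(1*2/2) = (-1)^1 = -1, coeff -4 -> 4
Grade 2: (-1)^(2*3/2) = (-1)^3 = -1, coeff -4 -> 4
Grade 5: (-1)^(5*6/2) = (-1)^15 = -1, coeff 2 -> -2
Conjugated coefficients: 4, 4, -2


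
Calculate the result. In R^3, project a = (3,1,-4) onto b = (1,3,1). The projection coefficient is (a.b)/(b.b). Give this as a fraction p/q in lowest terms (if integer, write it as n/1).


Projection coefficient = (a . b) / (b . b)
a . b = 3*1 + 1*3 + (-4)*1
= 3 + 3 + (-4) = 2
b . b = 1^2 + 3^2 + 1^2
= 1 + 9 + 1 = 11
Coefficient = 2/11
In lowest terms: 2/11


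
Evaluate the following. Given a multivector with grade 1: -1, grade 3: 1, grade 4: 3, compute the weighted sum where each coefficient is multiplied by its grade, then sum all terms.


Grade-weighted sum = sum of grade_k * coefficient_k
1*(-1) = -1
3*1 = 3
4*3 = 12
Total = -1 + 3 + 12 = 14


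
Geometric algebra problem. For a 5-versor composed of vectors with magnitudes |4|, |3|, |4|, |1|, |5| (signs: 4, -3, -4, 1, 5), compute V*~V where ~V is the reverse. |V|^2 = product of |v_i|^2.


Each vector v_i has |v_i|^2 = s_i^2
Squared scales: 4^2 = 16, (-3)^2 = 9, (-4)^2 = 16, 1^2 = 1, 5^2 = 25
|V|^2 = 16 * 9 * 16 * 1 * 25
= 57600


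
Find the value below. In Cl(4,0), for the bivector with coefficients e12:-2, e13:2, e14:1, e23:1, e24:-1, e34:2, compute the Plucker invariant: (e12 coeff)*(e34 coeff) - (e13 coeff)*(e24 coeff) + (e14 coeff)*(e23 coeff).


Plucker relation: af - be + cd
a*f = (-2)*2 = -4
b*e = 2*(-1) = -2
c*d = 1*1 = 1
af - be + cd = -4 - (-2) + 1
= -1


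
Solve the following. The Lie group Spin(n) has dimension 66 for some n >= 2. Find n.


dim Spin(n) = dim so(n) = n(n-1)/2.
Solve n(n-1)/2 = 66, i.e. n^2 - n - 132 = 0.
Discriminant = 1 + 8*66 = 529
n = (1 + sqrt(529))/2 = (1 + 23)/2 = 12


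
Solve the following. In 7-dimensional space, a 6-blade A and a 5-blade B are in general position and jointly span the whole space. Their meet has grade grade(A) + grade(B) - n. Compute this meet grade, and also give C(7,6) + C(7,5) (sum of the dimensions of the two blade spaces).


Meet grade = grade(A) + grade(B) - n
= 6 + 5 - 7 = 4
C(7,6) = 7
C(7,5) = 21
dim_A + dim_B = 7 + 21 = 28


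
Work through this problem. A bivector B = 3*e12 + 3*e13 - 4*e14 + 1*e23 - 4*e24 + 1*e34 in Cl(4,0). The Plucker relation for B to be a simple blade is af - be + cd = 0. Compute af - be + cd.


Plucker relation: af - be + cd
a*f = 3*1 = 3
b*e = 3*(-4) = -12
c*d = (-4)*1 = -4
af - be + cd = 3 - (-12) + (-4)
= 11


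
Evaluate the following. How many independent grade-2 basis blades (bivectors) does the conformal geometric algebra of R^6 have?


The conformal model of R^6 uses Cl(7,1) with m = 6 + 2 = 8 generators.
Number of grade-2 blades = C(m, 2) = C(8, 2)
= 8*7/2 = 28


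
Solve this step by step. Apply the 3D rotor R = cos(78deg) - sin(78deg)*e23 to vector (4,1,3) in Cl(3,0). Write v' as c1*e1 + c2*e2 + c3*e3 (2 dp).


Rotor R = cos(78deg) - sin(78deg)*e23
Rotation angle theta = 2 * 78 = 156 degrees in the e23 plane (e2 -> e3).
The component perpendicular to the plane (e1) is invariant: v'_1 = v1 = 4.00
cos(156deg) = -0.9135, sin(156deg) = 0.4067
v'_2 = v2*cos(theta) - v3*sin(theta) = 1*(-0.9135) - 3*0.4067 = -2.13
v'_3 = v2*sin(theta) + v3*cos(theta) = 1*0.4067 + 3*(-0.9135) = -2.33
v' = 4.00*e1 - 2.13*e2 - 2.33*e3


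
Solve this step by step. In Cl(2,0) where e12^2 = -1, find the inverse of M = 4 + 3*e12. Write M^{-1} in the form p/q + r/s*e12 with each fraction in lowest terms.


M = 4 + 3*e12, where e12^2 = -1.
Since M commutes with its reverse ~M = a - b*e12, M * ~M = a^2 - b^2*e12^2 = a^2 + b^2.
So M^{-1} = ~M / (a^2 + b^2) = (a - b*e12)/(a^2 + b^2).
a^2 + b^2 = 16 + 9 = 25
Scalar part = 4/25 = 4/25
Bivector coeff = -3/25 = -3/25
M^{-1} = 4/25 - 3/25*e12


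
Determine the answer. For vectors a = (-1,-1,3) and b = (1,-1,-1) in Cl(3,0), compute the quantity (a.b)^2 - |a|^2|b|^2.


a . b = (-1)*1 + (-1)*(-1) + 3*(-1)
= -1 + 1 + (-3) = -3
|a|^2 = (-1)^2 + (-1)^2 + 3^2 = 11
|b|^2 = 1^2 + (-1)^2 + (-1)^2 = 3
(a.b)^2 = (-3)^2 = 9
|a|^2 * |b|^2 = 11 * 3 = 33
Result = 9 - 33 = -24


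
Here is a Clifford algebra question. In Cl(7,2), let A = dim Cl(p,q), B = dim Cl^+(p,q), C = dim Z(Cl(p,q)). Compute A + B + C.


n = 7 + 2 = 9
Total dim = 2^9 = 512
Even subalgebra dim = 2^8 = 256
n is odd, so center dim = 2
Sum = 512 + 256 + 2 = 770


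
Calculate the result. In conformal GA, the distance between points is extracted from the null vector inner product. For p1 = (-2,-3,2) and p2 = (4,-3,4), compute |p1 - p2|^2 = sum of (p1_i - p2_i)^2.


p1 - p2 = (-6, 0, -2)
|p1 - p2|^2 = (-6)^2 + 0^2 + (-2)^2
= 36 + 0 + 4
= 40


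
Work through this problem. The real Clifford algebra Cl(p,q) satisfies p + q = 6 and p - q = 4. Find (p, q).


We need p + q = 6 and p - q = 4.
Adding: 2p = 6 + 4 = 10, so p = 5.
Then q = 6 - 5 = 1.
(p, q) = (5, 1)


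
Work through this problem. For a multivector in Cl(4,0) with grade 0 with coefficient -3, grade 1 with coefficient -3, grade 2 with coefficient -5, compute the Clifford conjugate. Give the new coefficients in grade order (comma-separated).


Clifford conjugate sign for grade k: (-1)^(k(k+1)/2)
Grade 0: (-1)^(0*1/2) = (-1)^0 = 1, coeff -3 -> -3
Grade 1: (-1)^(1*2/2) = (-1)^1 = -1, coeff -3 -> 3
Grade 2: (-1)^(2*3/2) = (-1)^3 = -1, coeff -5 -> 5
Conjugated coefficients: -3, 3, 5


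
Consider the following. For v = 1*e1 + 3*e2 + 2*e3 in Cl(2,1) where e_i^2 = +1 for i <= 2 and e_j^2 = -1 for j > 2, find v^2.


v^2 = sum of c_i^2 * e_i^2
Positive signature terms (e_i^2 = +1): 1^2 + 3^2 = 10
Negative signature terms (e_j^2 = -1): 2^2 = 4
v^2 = 10 - 4 = 6


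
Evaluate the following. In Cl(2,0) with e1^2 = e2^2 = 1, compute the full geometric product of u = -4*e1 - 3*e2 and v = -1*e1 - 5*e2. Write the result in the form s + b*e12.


Expand: (-4*e1 - 3*e2)(-1*e1 - 5*e2)
= (-4)*(-1)*e1e1 + (-4)*(-5)*e1e2 + (-3)*(-1)*e2e1 + (-3)*(-5)*e2e2
Using e1^2 = e2^2 = 1, e2e1 = -e1e2:
Scalar part s = (-4)*(-1) + (-3)*(-5) = 4 + 15 = 19
Bivector part b = (-4)*(-5) - (-3)*(-1) = 20 - 3 = 17
uv = 19 + 17*e12


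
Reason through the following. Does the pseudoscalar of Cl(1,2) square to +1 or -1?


The pseudoscalar I = e1...e_n (product of all n generators) of Cl(p,q) satisfies I^2 = (-1)^(q + n(n-1)/2).
p = 1, q = 2, n = p + q = 3
n(n-1)/2 = 3 * 2 / 2 = 3
Exponent = q + n(n-1)/2 = 2 + 3 = 5
I^2 = (-1)^5 = -1


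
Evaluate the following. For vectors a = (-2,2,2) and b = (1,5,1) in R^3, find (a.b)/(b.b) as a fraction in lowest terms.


Projection coefficient = (a . b) / (b . b)
a . b = (-2)*1 + 2*5 + 2*1
= -2 + 10 + 2 = 10
b . b = 1^2 + 5^2 + 1^2
= 1 + 25 + 1 = 27
Coefficient = 10/27
In lowest terms: 10/27


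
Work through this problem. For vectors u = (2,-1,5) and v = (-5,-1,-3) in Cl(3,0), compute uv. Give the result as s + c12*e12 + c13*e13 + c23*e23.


In Cl(3,0): e_i^2 = 1, e_ie_j = -e_je_i for i != j.
Scalar part = u . v = 2*(-5) + (-1)*(-1) + 5*(-3)
= -10 + 1 + (-15) = -24
e12 coeff = 2*(-1) - (-1)*(-5) = -2 - 5 = -7
e13 coeff = 2*(-3) - 5*(-5) = -6 - (-25) = 19
e23 coeff = (-1)*(-3) - 5*(-1) = 3 - (-5) = 8
uv = -24 - 7*e12 + 19*e13 + 8*e23


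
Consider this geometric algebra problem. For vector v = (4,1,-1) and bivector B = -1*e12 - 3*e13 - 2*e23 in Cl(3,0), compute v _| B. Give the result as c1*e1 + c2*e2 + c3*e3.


Left contraction v _| B = <vB>_1 (grade-1 part of the geometric product vB).
Using e1_|e12 = e2, e2_|e12 = -e1, e1_|e13 = e3, e3_|e13 = -e1, e2_|e23 = e3, e3_|e23 = -e2:
e1 coeff: -v2*b12 - v3*b13 = -(1)*(-1) - (-1)*(-3) = -2
e2 coeff: v1*b12 - v3*b23 = (4)*(-1) - (-1)*(-2) = -6
e3 coeff: v1*b13 + v2*b23 = (4)*(-3) + (1)*(-2) = -14
v _| B = -2*e1 - 6*e2 - 14*e3


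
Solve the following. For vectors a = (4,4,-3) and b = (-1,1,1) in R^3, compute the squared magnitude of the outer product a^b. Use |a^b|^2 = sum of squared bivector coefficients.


a wedge b = (a1*b2 - a2*b1)*e12 + (a1*b3 - a3*b1)*e13 + (a2*b3 - a3*b2)*e23
e12 coeff: 4*1 - 4*(-1) = 4 - (-4) = 8
e13 coeff: 4*1 - (-3)*(-1) = 4 - 3 = 1
e23 coeff: 4*1 - (-3)*1 = 4 - (-3) = 7
|a wedge b|^2 = 8^2 + 1^2 + 7^2
= 64 + 1 + 49
= 114


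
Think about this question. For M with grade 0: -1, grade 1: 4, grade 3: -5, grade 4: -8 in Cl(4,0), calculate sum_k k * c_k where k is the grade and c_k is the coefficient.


Grade-weighted sum = sum of grade_k * coefficient_k
0*(-1) = 0
1*4 = 4
3*(-5) = -15
4*(-8) = -32
Total = 0 + 4 + (-15) + (-32) = -43


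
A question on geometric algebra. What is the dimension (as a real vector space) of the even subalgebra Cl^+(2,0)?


Even subalgebra dimension = 2^(n-1)
n = 2 + 0 = 2
2^(2 - 1) = 2^1 = 2
Verification: sum of C(2,k) for even k = 1 + 1 = 2
Result = 2


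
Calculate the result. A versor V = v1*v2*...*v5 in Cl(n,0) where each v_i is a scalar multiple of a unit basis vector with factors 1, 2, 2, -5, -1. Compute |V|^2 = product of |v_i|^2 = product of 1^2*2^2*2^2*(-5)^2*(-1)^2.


Each vector v_i has |v_i|^2 = s_i^2
Squared scales: 1^2 = 1, 2^2 = 4, 2^2 = 4, (-5)^2 = 25, (-1)^2 = 1
|V|^2 = 1 * 4 * 4 * 25 * 1
= 400


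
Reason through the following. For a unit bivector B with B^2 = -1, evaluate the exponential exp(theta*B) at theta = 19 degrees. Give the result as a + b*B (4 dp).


For a unit bivector B with B^2 = -1, the exponential series gives
e^(theta*B) = cos(theta) + sin(theta)*B (the GA analogue of Euler's formula).
theta = 19 degrees = 0.331613 rad
cos(19 deg) = 0.9455
sin(19 deg) = 0.3256
exp(theta*B) = 0.9455 + 0.3256*B


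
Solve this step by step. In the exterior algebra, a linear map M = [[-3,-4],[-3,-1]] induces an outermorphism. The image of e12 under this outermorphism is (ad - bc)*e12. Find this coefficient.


The outermorphism of a linear map f sends e1^e2 to f(e1)^f(e2).
f(e1) = -3*e1 - 3*e2
f(e2) = -4*e1 - 1*e2
f(e1) ^ f(e2) = (-3*e1 - 3*e2) ^ (-4*e1 - 1*e2)
= (-3)*(-1)*e12 + (-3)*(-4)*e21
= (3 - 12)*e12
= -9*e12
Coefficient = -9


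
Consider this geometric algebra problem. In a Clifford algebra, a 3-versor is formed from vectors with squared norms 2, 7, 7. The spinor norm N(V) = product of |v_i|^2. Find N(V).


Spinor norm N(V) = |v1|^2 * |v2|^2 * ... * |v3|^2
= 2 * 7 * 7
Running product: 2, 14, 98
N(V) = 98


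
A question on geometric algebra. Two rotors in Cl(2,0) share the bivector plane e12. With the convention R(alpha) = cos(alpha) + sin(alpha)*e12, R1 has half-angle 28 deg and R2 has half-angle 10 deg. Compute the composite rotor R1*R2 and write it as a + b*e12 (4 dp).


Same-plane rotors commute and their half-angles add:
R1*R2 = cos(a1 + a2) + sin(a1 + a2)*e12.
a1 + a2 = 28 + 10 = 38 deg
cos(38 deg) = 0.7880
sin(38 deg) = 0.6157
R1*R2 = 0.7880 + 0.6157*e12


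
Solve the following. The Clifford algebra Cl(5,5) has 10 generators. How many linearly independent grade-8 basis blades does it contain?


Number of grade-k basis blades in Cl(p,q) with n = p + q is C(n, k).
n = 5 + 5 = 10
C(10, 8) = 10! / (8! * 2!)
= 3628800 / (40320 * 2)
= 45


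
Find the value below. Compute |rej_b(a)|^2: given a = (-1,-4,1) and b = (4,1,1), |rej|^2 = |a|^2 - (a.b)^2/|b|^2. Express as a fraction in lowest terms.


|a|^2 = (-1)^2 + (-4)^2 + 1^2 = 18
|b|^2 = 4^2 + 1^2 + 1^2 = 18
a . b = (-1)*4 + (-4)*1 + 1*1 = -7
(a.b)^2 = (-7)^2 = 49
|rej|^2 = 18 - 49/18
= (324 - 49)/18
= 275/18
In lowest terms: 275/18


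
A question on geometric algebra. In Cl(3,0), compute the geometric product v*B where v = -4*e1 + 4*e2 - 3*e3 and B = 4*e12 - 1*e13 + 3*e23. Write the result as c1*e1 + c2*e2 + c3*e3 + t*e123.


vB has grade-1 (vector) and grade-3 (trivector) parts: vB = (v _| B) + (v ^ B).
Vector part <vB>_1:
  e1: -v2*b12 - v3*b13 = -(4)*(4) - (-3)*(-1) = -19
  e2: v1*b12 - v3*b23 = (-4)*(4) - (-3)*(3) = -7
  e3: v1*b13 + v2*b23 = (-4)*(-1) + (4)*(3) = 16
Trivector part <vB>_3:
  e123: v1*b23 - v2*b13 + v3*b12 = (-4)*(3) - (4)*(-1) + (-3)*(4) = -20
vB = -19*e1 - 7*e2 + 16*e3 - 20*e123


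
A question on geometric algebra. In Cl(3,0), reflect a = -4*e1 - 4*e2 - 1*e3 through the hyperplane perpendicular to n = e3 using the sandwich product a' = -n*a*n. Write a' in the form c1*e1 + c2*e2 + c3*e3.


Reflection formula: a' = -n*a*n, with n = e3 (unit vector, n^2 = 1).
For reflection through hyperplane perp to e3:
The component along e3 flips sign, others stay.
a = (-4, -4, -1)
a' = (-4, -4, 1)
a' = -4*e1 - 4*e2 + 1*e3


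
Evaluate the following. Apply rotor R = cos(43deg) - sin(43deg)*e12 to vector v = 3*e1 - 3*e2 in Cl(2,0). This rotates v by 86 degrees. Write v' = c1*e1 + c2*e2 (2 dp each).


Rotor R = cos(43deg) - sin(43deg)*e12
Rotation angle theta = 2 * 43 = 86 degrees
v' = R*v*~R rotates v by theta.
cos(86deg) = 0.0698, sin(86deg) = 0.9976
v'_1 = 3*cos(86deg) - (-3)*sin(86deg)
= 3*0.0698 - (-3)*0.9976
= 3.20
v'_2 = 3*sin(86deg) + (-3)*cos(86deg)
= 3*0.9976 + (-3)*0.0698
= 2.78
v' = 3.20*e1 + 2.78*e2


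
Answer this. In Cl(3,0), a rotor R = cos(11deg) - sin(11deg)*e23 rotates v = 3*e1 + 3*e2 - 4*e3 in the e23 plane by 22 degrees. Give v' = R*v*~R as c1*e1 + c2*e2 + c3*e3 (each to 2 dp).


Rotor R = cos(11deg) - sin(11deg)*e23
Rotation angle theta = 2 * 11 = 22 degrees in the e23 plane (e2 -> e3).
The component perpendicular to the plane (e1) is invariant: v'_1 = v1 = 3.00
cos(22deg) = 0.9272, sin(22deg) = 0.3746
v'_2 = v2*cos(theta) - v3*sin(theta) = 3*0.9272 - (-4)*0.3746 = 4.28
v'_3 = v2*sin(theta) + v3*cos(theta) = 3*0.3746 + (-4)*0.9272 = -2.58
v' = 3.00*e1 + 4.28*e2 - 2.58*e3


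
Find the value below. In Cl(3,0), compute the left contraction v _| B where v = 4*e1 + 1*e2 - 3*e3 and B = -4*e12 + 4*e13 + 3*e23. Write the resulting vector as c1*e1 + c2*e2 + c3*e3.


Left contraction v _| B = <vB>_1 (grade-1 part of the geometric product vB).
Using e1_|e12 = e2, e2_|e12 = -e1, e1_|e13 = e3, e3_|e13 = -e1, e2_|e23 = e3, e3_|e23 = -e2:
e1 coeff: -v2*b12 - v3*b13 = -(1)*(-4) - (-3)*(4) = 16
e2 coeff: v1*b12 - v3*b23 = (4)*(-4) - (-3)*(3) = -7
e3 coeff: v1*b13 + v2*b23 = (4)*(4) + (1)*(3) = 19
v _| B = 16*e1 - 7*e2 + 19*e3


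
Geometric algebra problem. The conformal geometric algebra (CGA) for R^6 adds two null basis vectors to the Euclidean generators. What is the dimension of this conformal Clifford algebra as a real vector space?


The conformal model of R^6 uses Cl(7,1): the 6 Euclidean generators plus two extra orthogonal generators e+ (e+^2 = +1) and e- (e-^2 = -1), from which the null vectors e0, einf are built.
Number of generators m = 6 + 2 = 8.
dim Cl(p,q) = 2^m = 2^8 = 256


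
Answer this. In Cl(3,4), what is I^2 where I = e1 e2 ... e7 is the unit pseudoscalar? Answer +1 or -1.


The pseudoscalar I = e1...e_n (product of all n generators) of Cl(p,q) satisfies I^2 = (-1)^(q + n(n-1)/2).
p = 3, q = 4, n = p + q = 7
n(n-1)/2 = 7 * 6 / 2 = 21
Exponent = q + n(n-1)/2 = 4 + 21 = 25
I^2 = (-1)^25 = -1


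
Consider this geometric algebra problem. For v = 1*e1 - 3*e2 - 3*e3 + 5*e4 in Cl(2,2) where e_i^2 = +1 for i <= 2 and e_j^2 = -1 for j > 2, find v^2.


v^2 = sum of c_i^2 * e_i^2
Positive signature terms (e_i^2 = +1): 1^2 + (-3)^2 = 10
Negative signature terms (e_j^2 = -1): (-3)^2 + 5^2 = 34
v^2 = 10 - 34 = -24


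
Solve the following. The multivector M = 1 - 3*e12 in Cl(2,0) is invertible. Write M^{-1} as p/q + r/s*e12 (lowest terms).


M = 1 - 3*e12, where e12^2 = -1.
Since M commutes with its reverse ~M = a - b*e12, M * ~M = a^2 - b^2*e12^2 = a^2 + b^2.
So M^{-1} = ~M / (a^2 + b^2) = (a - b*e12)/(a^2 + b^2).
a^2 + b^2 = 1 + 9 = 10
Scalar part = 1/10 = 1/10
Bivector coeff = 3/10 = 3/10
M^{-1} = 1/10 + 3/10*e12


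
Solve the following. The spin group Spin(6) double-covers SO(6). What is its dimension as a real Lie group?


Spin(n) double-covers SO(n); both have Lie algebra so(n) of dimension n(n-1)/2.
n = 6
n(n-1) = 6 * 5 = 30
dim Spin(6) = 30/2 = 15


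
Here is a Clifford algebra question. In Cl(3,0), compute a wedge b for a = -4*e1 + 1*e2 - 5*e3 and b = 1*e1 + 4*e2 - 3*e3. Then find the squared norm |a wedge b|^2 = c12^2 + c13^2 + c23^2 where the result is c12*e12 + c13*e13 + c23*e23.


a wedge b = (a1*b2 - a2*b1)*e12 + (a1*b3 - a3*b1)*e13 + (a2*b3 - a3*b2)*e23
e12 coeff: (-4)*4 - 1*1 = -16 - 1 = -17
e13 coeff: (-4)*(-3) - (-5)*1 = 12 - (-5) = 17
e23 coeff: 1*(-3) - (-5)*4 = -3 - (-20) = 17
|a wedge b|^2 = (-17)^2 + 17^2 + 17^2
= 289 + 289 + 289
= 867


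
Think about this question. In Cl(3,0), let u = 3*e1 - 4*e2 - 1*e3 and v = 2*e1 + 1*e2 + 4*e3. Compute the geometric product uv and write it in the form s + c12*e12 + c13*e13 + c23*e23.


In Cl(3,0): e_i^2 = 1, e_ie_j = -e_je_i for i != j.
Scalar part = u . v = 3*2 + (-4)*1 + (-1)*4
= 6 + (-4) + (-4) = -2
e12 coeff = 3*1 - (-4)*2 = 3 - (-8) = 11
e13 coeff = 3*4 - (-1)*2 = 12 - (-2) = 14
e23 coeff = (-4)*4 - (-1)*1 = -16 - (-1) = -15
uv = -2 + 11*e12 + 14*e13 - 15*e23


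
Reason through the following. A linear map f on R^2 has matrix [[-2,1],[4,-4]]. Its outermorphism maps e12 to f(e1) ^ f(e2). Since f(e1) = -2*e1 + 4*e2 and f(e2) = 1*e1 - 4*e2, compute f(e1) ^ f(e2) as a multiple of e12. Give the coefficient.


The outermorphism of a linear map f sends e1^e2 to f(e1)^f(e2).
f(e1) = -2*e1 + 4*e2
f(e2) = 1*e1 - 4*e2
f(e1) ^ f(e2) = (-2*e1 + 4*e2) ^ (1*e1 - 4*e2)
= (-2)*(-4)*e12 + 4*1*e21
= (8 - 4)*e12
= 4*e12
Coefficient = 4


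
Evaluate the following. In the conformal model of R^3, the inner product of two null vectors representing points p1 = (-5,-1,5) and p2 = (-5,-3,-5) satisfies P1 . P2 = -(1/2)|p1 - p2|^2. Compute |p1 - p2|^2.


p1 - p2 = (0, 2, 10)
|p1 - p2|^2 = 0^2 + 2^2 + 10^2
= 0 + 4 + 100
= 104


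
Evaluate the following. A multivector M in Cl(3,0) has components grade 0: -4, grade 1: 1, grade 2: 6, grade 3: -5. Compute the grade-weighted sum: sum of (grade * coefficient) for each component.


Grade-weighted sum = sum of grade_k * coefficient_k
0*(-4) = 0
1*1 = 1
2*6 = 12
3*(-5) = -15
Total = 0 + 1 + 12 + (-15) = -2


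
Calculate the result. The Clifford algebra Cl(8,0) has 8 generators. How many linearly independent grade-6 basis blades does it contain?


Number of grade-k basis blades in Cl(p,q) with n = p + q is C(n, k).
n = 8 + 0 = 8
C(8, 6) = 8! / (6! * 2!)
= 40320 / (720 * 2)
= 28


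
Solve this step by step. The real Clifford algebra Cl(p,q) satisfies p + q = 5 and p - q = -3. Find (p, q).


We need p + q = 5 and p - q = -3.
Adding: 2p = 5 + (-3) = 2, so p = 1.
Then q = 5 - 1 = 4.
(p, q) = (1, 4)


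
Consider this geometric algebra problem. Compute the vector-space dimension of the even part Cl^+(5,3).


Even subalgebra dimension = 2^(n-1)
n = 5 + 3 = 8
2^(8 - 1) = 2^7 = 128
Verification: sum of C(8,k) for even k = 1 + 28 + 70 + 28 + 1 = 128
Result = 128


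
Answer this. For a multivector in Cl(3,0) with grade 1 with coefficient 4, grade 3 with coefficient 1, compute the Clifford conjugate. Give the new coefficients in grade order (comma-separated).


Clifford conjugate sign for grade k: (-1)^(k(k+1)/2)
Grade 1: (-1)^(1*2/2) = (-1)^1 = -1, coeff 4 -> -4
Grade 3: (-1)^(3*4/2) = (-1)^6 = 1, coeff 1 -> 1
Conjugated coefficients: -4, 1


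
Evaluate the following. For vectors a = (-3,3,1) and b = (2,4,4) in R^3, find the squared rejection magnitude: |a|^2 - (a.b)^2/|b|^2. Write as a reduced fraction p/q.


|a|^2 = (-3)^2 + 3^2 + 1^2 = 19
|b|^2 = 2^2 + 4^2 + 4^2 = 36
a . b = (-3)*2 + 3*4 + 1*4 = 10
(a.b)^2 = 10^2 = 100
|rej|^2 = 19 - 100/36
= (684 - 100)/36
= 584/36
In lowest terms: 146/9


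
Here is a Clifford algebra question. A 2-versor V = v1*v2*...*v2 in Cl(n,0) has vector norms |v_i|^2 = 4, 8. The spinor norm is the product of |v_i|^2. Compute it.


Spinor norm N(V) = |v1|^2 * |v2|^2 * ... * |v2|^2
= 4 * 8
Running product: 4, 32
N(V) = 32


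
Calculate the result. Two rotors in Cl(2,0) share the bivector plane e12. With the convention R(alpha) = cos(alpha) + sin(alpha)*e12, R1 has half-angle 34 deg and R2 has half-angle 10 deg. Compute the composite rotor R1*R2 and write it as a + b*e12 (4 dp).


Same-plane rotors commute and their half-angles add:
R1*R2 = cos(a1 + a2) + sin(a1 + a2)*e12.
a1 + a2 = 34 + 10 = 44 deg
cos(44 deg) = 0.7193
sin(44 deg) = 0.6947
R1*R2 = 0.7193 + 0.6947*e12


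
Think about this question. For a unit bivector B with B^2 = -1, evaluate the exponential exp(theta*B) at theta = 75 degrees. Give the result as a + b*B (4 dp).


For a unit bivector B with B^2 = -1, the exponential series gives
e^(theta*B) = cos(theta) + sin(theta)*B (the GA analogue of Euler's formula).
theta = 75 degrees = 1.308997 rad
cos(75 deg) = 0.2588
sin(75 deg) = 0.9659
exp(theta*B) = 0.2588 + 0.9659*B


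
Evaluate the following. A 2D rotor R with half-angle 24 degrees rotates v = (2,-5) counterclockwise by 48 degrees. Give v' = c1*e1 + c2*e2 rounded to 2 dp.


Rotor R = cos(24deg) - sin(24deg)*e12
Rotation angle theta = 2 * 24 = 48 degrees
v' = R*v*~R rotates v by theta.
cos(48deg) = 0.6691, sin(48deg) = 0.7431
v'_1 = 2*cos(48deg) - (-5)*sin(48deg)
= 2*0.6691 - (-5)*0.7431
= 5.05
v'_2 = 2*sin(48deg) + (-5)*cos(48deg)
= 2*0.7431 + (-5)*0.6691
= -1.86
v' = 5.05*e1 - 1.86*e2


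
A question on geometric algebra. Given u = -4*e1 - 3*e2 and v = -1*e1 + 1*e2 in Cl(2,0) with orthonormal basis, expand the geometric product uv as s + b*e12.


Expand: (-4*e1 - 3*e2)(-1*e1 + 1*e2)
= (-4)*(-1)*e1e1 + (-4)*1*e1e2 + (-3)*(-1)*e2e1 + (-3)*1*e2e2
Using e1^2 = e2^2 = 1, e2e1 = -e1e2:
Scalar part s = (-4)*(-1) + (-3)*1 = 4 + (-3) = 1
Bivector part b = (-4)*1 - (-3)*(-1) = -4 - 3 = -7
uv = 1 - 7*e12


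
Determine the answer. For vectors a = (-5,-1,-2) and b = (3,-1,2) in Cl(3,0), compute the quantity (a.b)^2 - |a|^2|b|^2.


a . b = (-5)*3 + (-1)*(-1) + (-2)*2
= -15 + 1 + (-4) = -18
|a|^2 = (-5)^2 + (-1)^2 + (-2)^2 = 30
|b|^2 = 3^2 + (-1)^2 + 2^2 = 14
(a.b)^2 = (-18)^2 = 324
|a|^2 * |b|^2 = 30 * 14 = 420
Result = 324 - 420 = -96


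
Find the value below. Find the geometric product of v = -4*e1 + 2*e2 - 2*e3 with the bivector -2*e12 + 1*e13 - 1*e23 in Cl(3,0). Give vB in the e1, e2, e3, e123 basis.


vB has grade-1 (vector) and grade-3 (trivector) parts: vB = (v _| B) + (v ^ B).
Vector part <vB>_1:
  e1: -v2*b12 - v3*b13 = -(2)*(-2) - (-2)*(1) = 6
  e2: v1*b12 - v3*b23 = (-4)*(-2) - (-2)*(-1) = 6
  e3: v1*b13 + v2*b23 = (-4)*(1) + (2)*(-1) = -6
Trivector part <vB>_3:
  e123: v1*b23 - v2*b13 + v3*b12 = (-4)*(-1) - (2)*(1) + (-2)*(-2) = 6
vB = 6*e1 + 6*e2 - 6*e3 + 6*e123


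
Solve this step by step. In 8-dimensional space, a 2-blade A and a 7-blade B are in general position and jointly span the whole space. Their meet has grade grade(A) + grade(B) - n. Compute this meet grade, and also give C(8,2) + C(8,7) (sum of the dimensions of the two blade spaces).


Meet grade = grade(A) + grade(B) - n
= 2 + 7 - 8 = 1
C(8,2) = 28
C(8,7) = 8
dim_A + dim_B = 28 + 8 = 36


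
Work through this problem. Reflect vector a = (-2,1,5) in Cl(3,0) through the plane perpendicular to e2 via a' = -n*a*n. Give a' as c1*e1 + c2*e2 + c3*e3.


Reflection formula: a' = -n*a*n, with n = e2 (unit vector, n^2 = 1).
For reflection through hyperplane perp to e2:
The component along e2 flips sign, others stay.
a = (-2, 1, 5)
a' = (-2, -1, 5)
a' = -2*e1 - 1*e2 + 5*e3


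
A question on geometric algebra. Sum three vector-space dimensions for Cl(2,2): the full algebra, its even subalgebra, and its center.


n = 2 + 2 = 4
Total dim = 2^4 = 16
Even subalgebra dim = 2^3 = 8
n is even, so center dim = 1
Sum = 16 + 8 + 1 = 25


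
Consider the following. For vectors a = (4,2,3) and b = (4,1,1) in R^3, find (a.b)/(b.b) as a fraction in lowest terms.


Projection coefficient = (a . b) / (b . b)
a . b = 4*4 + 2*1 + 3*1
= 16 + 2 + 3 = 21
b . b = 4^2 + 1^2 + 1^2
= 16 + 1 + 1 = 18
Coefficient = 21/18
In lowest terms: 7/6


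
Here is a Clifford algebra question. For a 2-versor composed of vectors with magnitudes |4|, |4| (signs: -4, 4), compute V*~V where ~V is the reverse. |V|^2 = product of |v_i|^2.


Each vector v_i has |v_i|^2 = s_i^2
Squared scales: (-4)^2 = 16, 4^2 = 16
|V|^2 = 16 * 16
= 256


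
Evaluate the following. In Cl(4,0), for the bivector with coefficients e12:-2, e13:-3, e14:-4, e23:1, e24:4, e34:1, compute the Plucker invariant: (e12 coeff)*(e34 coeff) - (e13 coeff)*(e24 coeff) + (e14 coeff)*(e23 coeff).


Plucker relation: af - be + cd
a*f = (-2)*1 = -2
b*e = (-3)*4 = -12
c*d = (-4)*1 = -4
af - be + cd = -2 - (-12) + (-4)
= 6


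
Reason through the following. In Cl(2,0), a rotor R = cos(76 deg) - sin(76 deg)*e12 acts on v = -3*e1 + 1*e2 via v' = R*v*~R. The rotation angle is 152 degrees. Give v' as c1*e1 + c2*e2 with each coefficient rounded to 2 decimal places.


Rotor R = cos(76deg) - sin(76deg)*e12
Rotation angle theta = 2 * 76 = 152 degrees
v' = R*v*~R rotates v by theta.
cos(152deg) = -0.8829, sin(152deg) = 0.4695
v'_1 = -3*cos(152deg) - 1*sin(152deg)
= -3*(-0.8829) - 1*0.4695
= 2.18
v'_2 = -3*sin(152deg) + 1*cos(152deg)
= -3*0.4695 + 1*(-0.8829)
= -2.29
v' = 2.18*e1 - 2.29*e2


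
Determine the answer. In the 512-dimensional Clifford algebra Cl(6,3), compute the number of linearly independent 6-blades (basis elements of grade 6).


Number of grade-k basis blades in Cl(p,q) with n = p + q is C(n, k).
n = 6 + 3 = 9
C(9, 6) = 9! / (6! * 3!)
= 362880 / (720 * 6)
= 84


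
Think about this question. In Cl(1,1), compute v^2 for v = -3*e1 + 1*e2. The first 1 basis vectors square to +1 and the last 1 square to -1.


v^2 = sum of c_i^2 * e_i^2
Positive signature terms (e_i^2 = +1): (-3)^2 = 9
Negative signature terms (e_j^2 = -1): 1^2 = 1
v^2 = 9 - 1 = 8


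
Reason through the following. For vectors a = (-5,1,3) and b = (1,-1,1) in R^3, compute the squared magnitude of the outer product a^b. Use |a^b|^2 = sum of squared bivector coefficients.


a wedge b = (a1*b2 - a2*b1)*e12 + (a1*b3 - a3*b1)*e13 + (a2*b3 - a3*b2)*e23
e12 coeff: (-5)*(-1) - 1*1 = 5 - 1 = 4
e13 coeff: (-5)*1 - 3*1 = -5 - 3 = -8
e23 coeff: 1*1 - 3*(-1) = 1 - (-3) = 4
|a wedge b|^2 = 4^2 + (-8)^2 + 4^2
= 16 + 64 + 16
= 96


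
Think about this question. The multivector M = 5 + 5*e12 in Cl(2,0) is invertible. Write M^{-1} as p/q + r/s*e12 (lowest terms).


M = 5 + 5*e12, where e12^2 = -1.
Since M commutes with its reverse ~M = a - b*e12, M * ~M = a^2 - b^2*e12^2 = a^2 + b^2.
So M^{-1} = ~M / (a^2 + b^2) = (a - b*e12)/(a^2 + b^2).
a^2 + b^2 = 25 + 25 = 50
Scalar part = 5/50 = 1/10
Bivector coeff = -5/50 = -1/10
M^{-1} = 1/10 - 1/10*e12


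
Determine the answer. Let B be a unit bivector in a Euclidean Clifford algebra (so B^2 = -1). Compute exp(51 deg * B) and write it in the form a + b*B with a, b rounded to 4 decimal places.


For a unit bivector B with B^2 = -1, the exponential series gives
e^(theta*B) = cos(theta) + sin(theta)*B (the GA analogue of Euler's formula).
theta = 51 degrees = 0.890118 rad
cos(51 deg) = 0.6293
sin(51 deg) = 0.7771
exp(theta*B) = 0.6293 + 0.7771*B


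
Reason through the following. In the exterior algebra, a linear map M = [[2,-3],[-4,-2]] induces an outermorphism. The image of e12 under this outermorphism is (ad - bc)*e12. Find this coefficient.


The outermorphism of a linear map f sends e1^e2 to f(e1)^f(e2).
f(e1) = 2*e1 - 4*e2
f(e2) = -3*e1 - 2*e2
f(e1) ^ f(e2) = (2*e1 - 4*e2) ^ (-3*e1 - 2*e2)
= 2*(-2)*e12 + (-4)*(-3)*e21
= (-4 - 12)*e12
= -16*e12
Coefficient = -16


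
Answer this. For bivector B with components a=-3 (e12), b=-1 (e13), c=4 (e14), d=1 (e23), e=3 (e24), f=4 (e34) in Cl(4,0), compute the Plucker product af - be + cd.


Plucker relation: af - be + cd
a*f = (-3)*4 = -12
b*e = (-1)*3 = -3
c*d = 4*1 = 4
af - be + cd = -12 - (-3) + 4
= -5


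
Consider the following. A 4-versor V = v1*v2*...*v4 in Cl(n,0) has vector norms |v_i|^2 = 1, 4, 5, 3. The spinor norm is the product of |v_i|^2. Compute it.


Spinor norm N(V) = |v1|^2 * |v2|^2 * ... * |v4|^2
= 1 * 4 * 5 * 3
Running product: 1, 4, 20, 60
N(V) = 60


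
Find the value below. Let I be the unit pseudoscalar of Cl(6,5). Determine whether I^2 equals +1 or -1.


The pseudoscalar I = e1...e_n (product of all n generators) of Cl(p,q) satisfies I^2 = (-1)^(q + n(n-1)/2).
p = 6, q = 5, n = p + q = 11
n(n-1)/2 = 11 * 10 / 2 = 55
Exponent = q + n(n-1)/2 = 5 + 55 = 60
I^2 = (-1)^60 = +1


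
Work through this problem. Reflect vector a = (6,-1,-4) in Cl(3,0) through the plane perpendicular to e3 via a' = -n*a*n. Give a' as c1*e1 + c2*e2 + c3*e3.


Reflection formula: a' = -n*a*n, with n = e3 (unit vector, n^2 = 1).
For reflection through hyperplane perp to e3:
The component along e3 flips sign, others stay.
a = (6, -1, -4)
a' = (6, -1, 4)
a' = 6*e1 - 1*e2 + 4*e3


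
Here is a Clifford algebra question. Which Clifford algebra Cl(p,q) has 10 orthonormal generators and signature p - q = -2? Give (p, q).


We need p + q = 10 and p - q = -2.
Adding: 2p = 10 + (-2) = 8, so p = 4.
Then q = 10 - 4 = 6.
(p, q) = (4, 6)


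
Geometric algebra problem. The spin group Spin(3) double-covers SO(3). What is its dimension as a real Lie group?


Spin(n) double-covers SO(n); both have Lie algebra so(n) of dimension n(n-1)/2.
n = 3
n(n-1) = 3 * 2 = 6
dim Spin(3) = 6/2 = 3


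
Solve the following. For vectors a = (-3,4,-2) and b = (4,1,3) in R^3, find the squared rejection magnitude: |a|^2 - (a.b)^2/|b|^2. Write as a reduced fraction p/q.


|a|^2 = (-3)^2 + 4^2 + (-2)^2 = 29
|b|^2 = 4^2 + 1^2 + 3^2 = 26
a . b = (-3)*4 + 4*1 + (-2)*3 = -14
(a.b)^2 = (-14)^2 = 196
|rej|^2 = 29 - 196/26
= (754 - 196)/26
= 558/26
In lowest terms: 279/13


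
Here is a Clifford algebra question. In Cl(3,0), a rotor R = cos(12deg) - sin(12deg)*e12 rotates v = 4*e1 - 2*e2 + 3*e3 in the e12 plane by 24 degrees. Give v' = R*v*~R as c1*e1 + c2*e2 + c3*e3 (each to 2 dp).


Rotor R = cos(12deg) - sin(12deg)*e12
Rotation angle theta = 2 * 12 = 24 degrees in the e12 plane (e1 -> e2).
The component perpendicular to the plane (e3) is invariant: v'_3 = v3 = 3.00
cos(24deg) = 0.9135, sin(24deg) = 0.4067
v'_1 = v1*cos(theta) - v2*sin(theta) = 4*0.9135 - (-2)*0.4067 = 4.47
v'_2 = v1*sin(theta) + v2*cos(theta) = 4*0.4067 + (-2)*0.9135 = -0.20
v' = 4.47*e1 - 0.20*e2 + 3.00*e3


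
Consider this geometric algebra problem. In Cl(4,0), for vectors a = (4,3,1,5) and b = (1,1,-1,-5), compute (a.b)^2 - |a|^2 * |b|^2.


a . b = 4*1 + 3*1 + 1*(-1) + 5*(-5)
= 4 + 3 + (-1) + (-25) = -19
|a|^2 = 4^2 + 3^2 + 1^2 + 5^2 = 51
|b|^2 = 1^2 + 1^2 + (-1)^2 + (-5)^2 = 28
(a.b)^2 = (-19)^2 = 361
|a|^2 * |b|^2 = 51 * 28 = 1428
Result = 361 - 1428 = -1067


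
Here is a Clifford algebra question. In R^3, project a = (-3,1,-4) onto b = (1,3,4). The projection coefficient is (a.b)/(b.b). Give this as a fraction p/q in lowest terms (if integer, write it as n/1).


Projection coefficient = (a . b) / (b . b)
a . b = (-3)*1 + 1*3 + (-4)*4
= -3 + 3 + (-16) = -16
b . b = 1^2 + 3^2 + 4^2
= 1 + 9 + 16 = 26
Coefficient = -16/26
In lowest terms: -8/13


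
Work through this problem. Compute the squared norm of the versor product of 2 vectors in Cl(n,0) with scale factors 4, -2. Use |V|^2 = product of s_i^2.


Each vector v_i has |v_i|^2 = s_i^2
Squared scales: 4^2 = 16, (-2)^2 = 4
|V|^2 = 16 * 4
= 64


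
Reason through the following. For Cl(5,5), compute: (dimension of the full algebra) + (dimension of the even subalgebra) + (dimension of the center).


n = 5 + 5 = 10
Total dim = 2^10 = 1024
Even subalgebra dim = 2^9 = 512
n is even, so center dim = 1
Sum = 1024 + 512 + 1 = 1537


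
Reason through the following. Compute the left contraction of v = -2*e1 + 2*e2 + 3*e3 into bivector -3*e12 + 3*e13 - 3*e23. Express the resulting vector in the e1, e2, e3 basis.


Left contraction v _| B = <vB>_1 (grade-1 part of the geometric product vB).
Using e1_|e12 = e2, e2_|e12 = -e1, e1_|e13 = e3, e3_|e13 = -e1, e2_|e23 = e3, e3_|e23 = -e2:
e1 coeff: -v2*b12 - v3*b13 = -(2)*(-3) - (3)*(3) = -3
e2 coeff: v1*b12 - v3*b23 = (-2)*(-3) - (3)*(-3) = 15
e3 coeff: v1*b13 + v2*b23 = (-2)*(3) + (2)*(-3) = -12
v _| B = -3*e1 + 15*e2 - 12*e3


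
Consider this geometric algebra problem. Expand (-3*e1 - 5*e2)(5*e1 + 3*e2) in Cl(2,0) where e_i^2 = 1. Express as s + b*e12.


Expand: (-3*e1 - 5*e2)(5*e1 + 3*e2)
= (-3)*5*e1e1 + (-3)*3*e1e2 + (-5)*5*e2e1 + (-5)*3*e2e2
Using e1^2 = e2^2 = 1, e2e1 = -e1e2:
Scalar part s = (-3)*5 + (-5)*3 = -15 + (-15) = -30
Bivector part b = (-3)*3 - (-5)*5 = -9 - (-25) = 16
uv = -30 + 16*e12
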